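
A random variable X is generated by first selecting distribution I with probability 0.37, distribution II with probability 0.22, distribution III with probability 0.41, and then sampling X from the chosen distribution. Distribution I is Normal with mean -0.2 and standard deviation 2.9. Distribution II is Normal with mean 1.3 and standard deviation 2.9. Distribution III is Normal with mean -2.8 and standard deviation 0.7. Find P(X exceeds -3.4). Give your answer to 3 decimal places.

Conditional on each component, P(X > -3.4): I: 0.865084; II: 0.947458; III: 0.804317.
By total probability, P(X > -3.4) = 0.37·0.865084 + 0.22·0.947458 + 0.41·0.804317 = 0.858292.

0.858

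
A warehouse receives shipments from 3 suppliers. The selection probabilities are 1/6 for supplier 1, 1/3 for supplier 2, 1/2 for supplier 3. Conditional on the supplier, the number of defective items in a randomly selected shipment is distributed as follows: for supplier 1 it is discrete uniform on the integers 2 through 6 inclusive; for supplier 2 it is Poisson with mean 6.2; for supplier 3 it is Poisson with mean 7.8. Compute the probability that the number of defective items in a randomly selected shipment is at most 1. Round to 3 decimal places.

Conditional on each supplier, P(X ≤ 1): 1: 0; 2: 0.0146119; 3: 0.00360567.
By total probability, P(X ≤ 1) = 0.166667·0 + 0.333333·0.0146119 + 0.5·0.00360567 = 0.00667347.

0.007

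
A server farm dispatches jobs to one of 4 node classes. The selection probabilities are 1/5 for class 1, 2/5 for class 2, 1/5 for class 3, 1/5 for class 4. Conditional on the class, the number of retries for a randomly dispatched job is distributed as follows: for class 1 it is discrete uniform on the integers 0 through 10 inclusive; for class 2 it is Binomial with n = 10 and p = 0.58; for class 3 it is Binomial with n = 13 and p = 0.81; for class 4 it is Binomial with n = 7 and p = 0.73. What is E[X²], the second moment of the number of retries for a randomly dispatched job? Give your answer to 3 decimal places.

49.505

For each component E[X²] = Var + (mean)², giving 1: 35; 2: 36.076; 3: 112.882; 4: 27.4918.
Overall E[X²] = 0.2·35 + 0.4·36.076 + 0.2·112.882 + 0.2·27.4918 = 49.5051.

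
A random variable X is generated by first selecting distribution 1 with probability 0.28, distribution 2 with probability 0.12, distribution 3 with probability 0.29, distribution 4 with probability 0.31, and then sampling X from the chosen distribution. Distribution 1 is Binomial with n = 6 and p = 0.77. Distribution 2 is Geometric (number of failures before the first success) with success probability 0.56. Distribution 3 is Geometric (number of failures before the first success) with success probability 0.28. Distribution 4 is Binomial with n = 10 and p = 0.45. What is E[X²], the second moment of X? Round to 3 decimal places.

18.142

For each component E[X²] = Var + (mean)², giving 1: 22.407; 2: 2.02041; 3: 15.7959; 4: 22.725.
Overall E[X²] = 0.28·22.407 + 0.12·2.02041 + 0.29·15.7959 + 0.31·22.725 = 18.142.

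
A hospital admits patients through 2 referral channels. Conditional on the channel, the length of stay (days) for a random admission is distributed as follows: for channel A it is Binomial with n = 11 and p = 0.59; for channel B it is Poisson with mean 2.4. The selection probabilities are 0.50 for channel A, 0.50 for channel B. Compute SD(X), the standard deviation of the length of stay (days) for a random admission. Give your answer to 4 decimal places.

2.5908

Per component, A: μ=6.49, E[X²]=44.781; B: μ=2.4, E[X²]=8.16.
E[X] = 0.5·6.49 + 0.5·2.4 = 4.445.
E[X²] = 0.5·44.781 + 0.5·8.16 = 26.4705.
Var(X) = E[X²] − (E[X])² = 26.4705 − 19.758 = 6.71247.
SD(X) = √6.71247 = 2.59084.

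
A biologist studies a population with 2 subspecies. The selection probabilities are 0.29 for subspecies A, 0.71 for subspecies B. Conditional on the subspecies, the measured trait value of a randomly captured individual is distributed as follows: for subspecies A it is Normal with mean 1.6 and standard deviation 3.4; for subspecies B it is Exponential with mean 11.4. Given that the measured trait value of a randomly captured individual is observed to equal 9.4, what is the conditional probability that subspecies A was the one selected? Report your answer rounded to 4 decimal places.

0.0823

Likelihoods f(9.4 | ·): A: 0.00844482; B: 0.0384585.
Posterior ∝ prior × likelihood. Numerator for A: 0.29·0.00844482 = 0.002449.
Normalizing constant: 0.29·0.00844482 + 0.71·0.0384585 = 0.0297546.
P(A | observation) = 0.002449 / 0.0297546 = 0.0823067.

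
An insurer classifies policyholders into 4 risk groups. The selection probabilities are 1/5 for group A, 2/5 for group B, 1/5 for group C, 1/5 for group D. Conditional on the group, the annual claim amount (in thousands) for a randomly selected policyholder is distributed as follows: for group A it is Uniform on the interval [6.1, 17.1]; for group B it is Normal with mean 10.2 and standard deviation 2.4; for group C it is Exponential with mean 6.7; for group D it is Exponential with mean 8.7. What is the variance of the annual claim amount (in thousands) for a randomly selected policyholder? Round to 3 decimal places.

Per component, A: μ=11.6, E[X²]=144.643; B: μ=10.2, E[X²]=109.8; C: μ=6.7, E[X²]=89.78; D: μ=8.7, E[X²]=151.38.
E[X] = 0.2·11.6 + 0.4·10.2 + 0.2·6.7 + 0.2·8.7 = 9.48.
E[X²] = 0.2·144.643 + 0.4·109.8 + 0.2·89.78 + 0.2·151.38 = 121.081.
Var(X) = E[X²] − (E[X])² = 121.081 − 89.8704 = 31.2103.

31.210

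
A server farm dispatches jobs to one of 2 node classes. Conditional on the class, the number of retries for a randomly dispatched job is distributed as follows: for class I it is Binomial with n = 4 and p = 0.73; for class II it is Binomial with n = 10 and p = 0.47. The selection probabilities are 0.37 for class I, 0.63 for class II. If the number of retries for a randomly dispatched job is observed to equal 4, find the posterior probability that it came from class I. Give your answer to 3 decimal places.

Likelihoods P(X=4 | ·): I: 0.283982; II: 0.227126.
Posterior ∝ prior × likelihood. Numerator for I: 0.37·0.283982 = 0.105073.
Normalizing constant: 0.37·0.283982 + 0.63·0.227126 = 0.248163.
P(I | observation) = 0.105073 / 0.248163 = 0.423406.

0.423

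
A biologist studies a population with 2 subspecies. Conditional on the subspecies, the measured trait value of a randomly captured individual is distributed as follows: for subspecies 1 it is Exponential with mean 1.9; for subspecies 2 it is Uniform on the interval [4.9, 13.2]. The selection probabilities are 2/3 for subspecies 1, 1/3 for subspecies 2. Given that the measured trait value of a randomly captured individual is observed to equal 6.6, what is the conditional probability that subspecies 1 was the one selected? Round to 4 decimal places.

Likelihoods f(6.6 | ·): 1: 0.0163172; 2: 0.120482.
Posterior ∝ prior × likelihood. Numerator for 1: 0.666667·0.0163172 = 0.0108781.
Normalizing constant: 0.666667·0.0163172 + 0.333333·0.120482 = 0.0510387.
P(1 | observation) = 0.0108781 / 0.0510387 = 0.213134.

0.2131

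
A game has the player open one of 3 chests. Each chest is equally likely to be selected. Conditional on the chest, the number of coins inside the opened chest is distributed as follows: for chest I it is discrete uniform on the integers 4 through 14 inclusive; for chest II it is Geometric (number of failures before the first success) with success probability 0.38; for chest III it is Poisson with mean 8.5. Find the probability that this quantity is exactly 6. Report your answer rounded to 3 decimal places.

Conditional on each chest, P(X = 6): I: 0.0909091; II: 0.0215841; III: 0.106581.
By total probability, P(X = 6) = 0.333333·0.0909091 + 0.333333·0.0215841 + 0.333333·0.106581 = 0.0730246.

0.073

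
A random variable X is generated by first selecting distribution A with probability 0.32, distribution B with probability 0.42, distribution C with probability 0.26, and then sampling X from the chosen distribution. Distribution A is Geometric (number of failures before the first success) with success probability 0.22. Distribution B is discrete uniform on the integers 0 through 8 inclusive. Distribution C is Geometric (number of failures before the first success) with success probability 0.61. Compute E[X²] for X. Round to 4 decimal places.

For each component E[X²] = Var + (mean)², giving A: 28.686; B: 22.6667; C: 1.45687.
Overall E[X²] = 0.32·28.686 + 0.42·22.6667 + 0.26·1.45687 = 19.0783.

19.0783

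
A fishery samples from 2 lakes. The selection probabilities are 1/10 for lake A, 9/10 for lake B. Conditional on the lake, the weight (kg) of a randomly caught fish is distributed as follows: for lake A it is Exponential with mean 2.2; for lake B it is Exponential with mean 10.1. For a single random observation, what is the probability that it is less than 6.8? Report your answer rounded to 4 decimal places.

Conditional on each lake, P(X < 6.8): A: 0.954539; B: 0.489961.
By total probability, P(X < 6.8) = 0.1·0.954539 + 0.9·0.489961 = 0.536418.

0.5364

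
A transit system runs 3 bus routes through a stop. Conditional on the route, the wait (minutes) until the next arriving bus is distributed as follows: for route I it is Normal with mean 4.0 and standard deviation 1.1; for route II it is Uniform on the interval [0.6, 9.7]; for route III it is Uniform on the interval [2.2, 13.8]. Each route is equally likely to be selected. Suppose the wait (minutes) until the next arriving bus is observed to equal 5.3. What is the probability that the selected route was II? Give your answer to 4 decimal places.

0.2919

Likelihoods f(5.3 | ·): I: 0.180397; II: 0.10989; III: 0.0862069.
Posterior ∝ prior × likelihood. Numerator for II: 0.333333·0.10989 = 0.03663.
Normalizing constant: 0.333333·0.180397 + 0.333333·0.10989 + 0.333333·0.0862069 = 0.125498.
P(II | observation) = 0.03663 / 0.125498 = 0.291878.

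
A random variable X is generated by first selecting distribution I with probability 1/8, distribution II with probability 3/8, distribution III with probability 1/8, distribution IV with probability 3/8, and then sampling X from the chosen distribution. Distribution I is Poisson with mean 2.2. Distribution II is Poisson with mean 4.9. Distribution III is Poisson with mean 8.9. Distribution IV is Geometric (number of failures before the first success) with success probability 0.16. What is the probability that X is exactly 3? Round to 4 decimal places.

0.1169

Conditional on each component, P(X = 3): I: 0.196639; II: 0.146014; III: 0.016025; IV: 0.0948326.
By total probability, P(X = 3) = 0.125·0.196639 + 0.375·0.146014 + 0.125·0.016025 + 0.375·0.0948326 = 0.1169.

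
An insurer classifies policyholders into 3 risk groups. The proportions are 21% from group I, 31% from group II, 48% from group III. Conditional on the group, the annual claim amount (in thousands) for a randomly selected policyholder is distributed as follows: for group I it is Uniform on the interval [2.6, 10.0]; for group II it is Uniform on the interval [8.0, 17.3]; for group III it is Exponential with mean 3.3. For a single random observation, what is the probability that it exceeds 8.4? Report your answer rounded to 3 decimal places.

Conditional on each group, P(X > 8.4): I: 0.216216; II: 0.956989; III: 0.0784374.
By total probability, P(X > 8.4) = 0.21·0.216216 + 0.31·0.956989 + 0.48·0.0784374 = 0.379722.

0.380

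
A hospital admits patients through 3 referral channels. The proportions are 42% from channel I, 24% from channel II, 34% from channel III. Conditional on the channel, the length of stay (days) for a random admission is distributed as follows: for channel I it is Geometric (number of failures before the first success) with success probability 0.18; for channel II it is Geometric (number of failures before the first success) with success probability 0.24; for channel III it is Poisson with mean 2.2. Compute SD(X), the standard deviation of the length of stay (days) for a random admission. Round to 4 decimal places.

3.9506

Per component, I: μ=4.55556, E[X²]=46.0617; II: μ=3.16667, E[X²]=23.2222; III: μ=2.2, E[X²]=7.04.
E[X] = 0.42·4.55556 + 0.24·3.16667 + 0.34·2.2 = 3.42133.
E[X²] = 0.42·46.0617 + 0.24·23.2222 + 0.34·7.04 = 27.3129.
Var(X) = E[X²] − (E[X])² = 27.3129 − 11.7055 = 15.6073.
SD(X) = √15.6073 = 3.95061.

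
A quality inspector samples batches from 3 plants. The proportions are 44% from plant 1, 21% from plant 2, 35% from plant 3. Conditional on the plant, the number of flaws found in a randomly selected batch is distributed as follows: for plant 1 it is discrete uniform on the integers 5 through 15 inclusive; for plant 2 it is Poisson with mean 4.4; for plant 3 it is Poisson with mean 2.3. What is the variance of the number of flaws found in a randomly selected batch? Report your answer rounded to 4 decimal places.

18.4815

Per component, 1: μ=10, E[X²]=110; 2: μ=4.4, E[X²]=23.76; 3: μ=2.3, E[X²]=7.59.
E[X] = 0.44·10 + 0.21·4.4 + 0.35·2.3 = 6.129.
E[X²] = 0.44·110 + 0.21·23.76 + 0.35·7.59 = 56.0461.
Var(X) = E[X²] − (E[X])² = 56.0461 − 37.5646 = 18.4815.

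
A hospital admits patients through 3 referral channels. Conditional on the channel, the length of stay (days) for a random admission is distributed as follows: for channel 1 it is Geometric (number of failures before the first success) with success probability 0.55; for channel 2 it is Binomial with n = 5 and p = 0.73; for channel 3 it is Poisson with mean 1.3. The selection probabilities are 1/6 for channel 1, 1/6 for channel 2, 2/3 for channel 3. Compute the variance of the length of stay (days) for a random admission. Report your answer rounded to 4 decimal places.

Per component, 1: μ=0.818182, E[X²]=2.15702; 2: μ=3.65, E[X²]=14.308; 3: μ=1.3, E[X²]=2.99.
E[X] = 0.166667·0.818182 + 0.166667·3.65 + 0.666667·1.3 = 1.61136.
E[X²] = 0.166667·2.15702 + 0.166667·14.308 + 0.666667·2.99 = 4.7375.
Var(X) = E[X²] − (E[X])² = 4.7375 − 2.59649 = 2.14101.

2.1410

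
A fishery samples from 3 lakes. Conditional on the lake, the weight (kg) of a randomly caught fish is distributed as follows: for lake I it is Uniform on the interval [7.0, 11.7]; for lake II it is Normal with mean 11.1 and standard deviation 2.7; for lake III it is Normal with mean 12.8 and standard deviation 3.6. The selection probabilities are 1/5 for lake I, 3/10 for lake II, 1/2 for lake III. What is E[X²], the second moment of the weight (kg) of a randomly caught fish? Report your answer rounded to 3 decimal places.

For each component E[X²] = Var + (mean)², giving I: 89.2633; II: 130.5; III: 176.8.
Overall E[X²] = 0.2·89.2633 + 0.3·130.5 + 0.5·176.8 = 145.403.

145.403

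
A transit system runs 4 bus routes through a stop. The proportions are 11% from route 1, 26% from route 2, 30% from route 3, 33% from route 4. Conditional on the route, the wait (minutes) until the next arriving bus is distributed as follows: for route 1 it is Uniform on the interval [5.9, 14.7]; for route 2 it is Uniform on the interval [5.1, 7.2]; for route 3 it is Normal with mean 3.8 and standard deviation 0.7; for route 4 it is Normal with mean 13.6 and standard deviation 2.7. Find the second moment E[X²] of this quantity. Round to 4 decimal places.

For each component E[X²] = Var + (mean)², giving 1: 112.543; 2: 38.19; 3: 14.93; 4: 192.25.
Overall E[X²] = 0.11·112.543 + 0.26·38.19 + 0.3·14.93 + 0.33·192.25 = 90.2307.

90.2307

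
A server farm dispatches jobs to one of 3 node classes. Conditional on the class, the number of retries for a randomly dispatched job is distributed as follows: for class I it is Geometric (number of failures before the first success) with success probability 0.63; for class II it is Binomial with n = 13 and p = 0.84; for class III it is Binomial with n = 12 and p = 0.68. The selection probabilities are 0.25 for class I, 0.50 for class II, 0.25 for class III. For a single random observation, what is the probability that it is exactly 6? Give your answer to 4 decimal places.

0.0257

Conditional on each class, P(X = 6): I: 0.00161641; II: 0.0016182; III: 0.0980901.
By total probability, P(X = 6) = 0.25·0.00161641 + 0.5·0.0016182 + 0.25·0.0980901 = 0.0257357.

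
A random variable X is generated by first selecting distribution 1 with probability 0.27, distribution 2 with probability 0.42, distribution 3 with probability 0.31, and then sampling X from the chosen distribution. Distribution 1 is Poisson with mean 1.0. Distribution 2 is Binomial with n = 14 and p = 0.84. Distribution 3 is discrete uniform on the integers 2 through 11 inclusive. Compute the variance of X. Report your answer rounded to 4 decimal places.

22.8812

Per component, 1: μ=1, E[X²]=2; 2: μ=11.76, E[X²]=140.179; 3: μ=6.5, E[X²]=50.5.
E[X] = 0.27·1 + 0.42·11.76 + 0.31·6.5 = 7.2242.
E[X²] = 0.27·2 + 0.42·140.179 + 0.31·50.5 = 75.0703.
Var(X) = E[X²] − (E[X])² = 75.0703 − 52.1891 = 22.8812.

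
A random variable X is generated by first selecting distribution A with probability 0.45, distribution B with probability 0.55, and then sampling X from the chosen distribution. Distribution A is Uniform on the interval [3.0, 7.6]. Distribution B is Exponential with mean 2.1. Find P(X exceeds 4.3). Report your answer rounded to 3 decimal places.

Conditional on each component, P(X > 4.3): A: 0.717391; B: 0.129042.
By total probability, P(X > 4.3) = 0.45·0.717391 + 0.55·0.129042 = 0.393799.

0.394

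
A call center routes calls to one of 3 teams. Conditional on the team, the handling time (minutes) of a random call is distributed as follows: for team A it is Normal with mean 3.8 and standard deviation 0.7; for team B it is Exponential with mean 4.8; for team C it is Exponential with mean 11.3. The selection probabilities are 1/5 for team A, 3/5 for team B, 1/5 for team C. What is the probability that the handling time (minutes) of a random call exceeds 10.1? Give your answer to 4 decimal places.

Conditional on each team, P(X > 10.1): A: 0; B: 0.121947; C: 0.409096.
By total probability, P(X > 10.1) = 0.2·0 + 0.6·0.121947 + 0.2·0.409096 = 0.154988.

0.1550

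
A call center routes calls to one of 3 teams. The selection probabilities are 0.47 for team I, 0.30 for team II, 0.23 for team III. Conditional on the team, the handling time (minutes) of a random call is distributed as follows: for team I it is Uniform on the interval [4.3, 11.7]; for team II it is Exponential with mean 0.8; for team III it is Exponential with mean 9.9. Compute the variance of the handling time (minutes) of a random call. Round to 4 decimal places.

38.2926

Per component, I: μ=8, E[X²]=68.5633; II: μ=0.8, E[X²]=1.28; III: μ=9.9, E[X²]=196.02.
E[X] = 0.47·8 + 0.3·0.8 + 0.23·9.9 = 6.277.
E[X²] = 0.47·68.5633 + 0.3·1.28 + 0.23·196.02 = 77.6934.
Var(X) = E[X²] − (E[X])² = 77.6934 − 39.4007 = 38.2926.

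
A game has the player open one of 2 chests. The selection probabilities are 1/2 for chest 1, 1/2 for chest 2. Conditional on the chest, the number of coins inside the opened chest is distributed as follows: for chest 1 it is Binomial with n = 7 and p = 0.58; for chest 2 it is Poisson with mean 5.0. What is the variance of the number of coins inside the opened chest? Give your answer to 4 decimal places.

Per component, 1: μ=4.06, E[X²]=18.1888; 2: μ=5, E[X²]=30.
E[X] = 0.5·4.06 + 0.5·5 = 4.53.
E[X²] = 0.5·18.1888 + 0.5·30 = 24.0944.
Var(X) = E[X²] − (E[X])² = 24.0944 − 20.5209 = 3.5735.

3.5735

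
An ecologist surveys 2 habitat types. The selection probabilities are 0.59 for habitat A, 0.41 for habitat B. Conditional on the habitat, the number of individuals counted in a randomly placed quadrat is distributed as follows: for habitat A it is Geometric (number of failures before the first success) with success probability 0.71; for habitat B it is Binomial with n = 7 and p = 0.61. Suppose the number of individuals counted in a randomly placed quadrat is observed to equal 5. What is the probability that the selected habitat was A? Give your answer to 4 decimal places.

0.0077

Likelihoods P(X=5 | ·): A: 0.00145629; B: 0.269773.
Posterior ∝ prior × likelihood. Numerator for A: 0.59·0.00145629 = 0.000859212.
Normalizing constant: 0.59·0.00145629 + 0.41·0.269773 = 0.111466.
P(A | observation) = 0.000859212 / 0.111466 = 0.00770829.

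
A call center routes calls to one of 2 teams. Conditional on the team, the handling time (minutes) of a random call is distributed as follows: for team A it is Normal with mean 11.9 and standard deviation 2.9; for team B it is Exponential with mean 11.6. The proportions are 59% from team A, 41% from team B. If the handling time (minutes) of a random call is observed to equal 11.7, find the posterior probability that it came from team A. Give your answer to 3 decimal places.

Likelihoods f(11.7 | ·): A: 0.13724; B: 0.0314415.
Posterior ∝ prior × likelihood. Numerator for A: 0.59·0.13724 = 0.0809713.
Normalizing constant: 0.59·0.13724 + 0.41·0.0314415 = 0.0938624.
P(A | observation) = 0.0809713 / 0.0938624 = 0.86266.

0.863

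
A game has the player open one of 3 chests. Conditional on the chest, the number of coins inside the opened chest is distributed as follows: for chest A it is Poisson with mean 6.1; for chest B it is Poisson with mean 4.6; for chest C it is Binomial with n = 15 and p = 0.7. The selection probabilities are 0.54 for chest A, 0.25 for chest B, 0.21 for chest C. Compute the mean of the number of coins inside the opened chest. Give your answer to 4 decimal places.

6.6490

Component means — A: 6.1; B: 4.6; C: 10.5.
E[X] = 0.54·6.1 + 0.25·4.6 + 0.21·10.5 = 6.649.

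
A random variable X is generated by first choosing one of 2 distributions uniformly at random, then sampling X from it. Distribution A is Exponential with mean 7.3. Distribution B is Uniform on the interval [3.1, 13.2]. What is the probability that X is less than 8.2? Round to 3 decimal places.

Conditional on each component, P(X < 8.2): A: 0.674791; B: 0.50495.
By total probability, P(X < 8.2) = 0.5·0.674791 + 0.5·0.50495 = 0.589871.

0.590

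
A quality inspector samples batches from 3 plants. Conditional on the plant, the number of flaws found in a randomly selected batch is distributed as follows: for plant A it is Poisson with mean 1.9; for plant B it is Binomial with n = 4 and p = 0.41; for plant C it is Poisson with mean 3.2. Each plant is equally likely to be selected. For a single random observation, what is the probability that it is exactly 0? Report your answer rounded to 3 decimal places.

Conditional on each plant, P(X = 0): A: 0.149569; B: 0.121174; C: 0.0407622.
By total probability, P(X = 0) = 0.333333·0.149569 + 0.333333·0.121174 + 0.333333·0.0407622 = 0.103835.

0.104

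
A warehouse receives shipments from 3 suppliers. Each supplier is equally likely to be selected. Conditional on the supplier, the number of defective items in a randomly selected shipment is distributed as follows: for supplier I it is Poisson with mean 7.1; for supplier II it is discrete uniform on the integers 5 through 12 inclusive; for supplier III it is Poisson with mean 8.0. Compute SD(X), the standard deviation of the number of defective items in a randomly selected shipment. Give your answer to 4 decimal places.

Per component, I: μ=7.1, E[X²]=57.51; II: μ=8.5, E[X²]=77.5; III: μ=8, E[X²]=72.
E[X] = 0.333333·7.1 + 0.333333·8.5 + 0.333333·8 = 7.86667.
E[X²] = 0.333333·57.51 + 0.333333·77.5 + 0.333333·72 = 69.0033.
Var(X) = E[X²] − (E[X])² = 69.0033 − 61.8844 = 7.11889.
SD(X) = √7.11889 = 2.66812.

2.6681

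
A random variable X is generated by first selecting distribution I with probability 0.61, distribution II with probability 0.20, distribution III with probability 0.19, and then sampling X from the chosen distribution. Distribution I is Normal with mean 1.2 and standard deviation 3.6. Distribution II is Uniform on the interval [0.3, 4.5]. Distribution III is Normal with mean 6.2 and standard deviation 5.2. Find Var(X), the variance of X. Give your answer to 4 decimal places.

16.9591

Per component, I: μ=1.2, E[X²]=14.4; II: μ=2.4, E[X²]=7.23; III: μ=6.2, E[X²]=65.48.
E[X] = 0.61·1.2 + 0.2·2.4 + 0.19·6.2 = 2.39.
E[X²] = 0.61·14.4 + 0.2·7.23 + 0.19·65.48 = 22.6712.
Var(X) = E[X²] − (E[X])² = 22.6712 − 5.7121 = 16.9591.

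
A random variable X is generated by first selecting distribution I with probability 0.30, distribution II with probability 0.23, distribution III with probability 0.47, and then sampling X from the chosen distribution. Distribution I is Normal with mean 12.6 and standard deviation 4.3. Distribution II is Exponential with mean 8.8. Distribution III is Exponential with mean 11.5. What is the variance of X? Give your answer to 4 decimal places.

87.4707

Per component, I: μ=12.6, E[X²]=177.25; II: μ=8.8, E[X²]=154.88; III: μ=11.5, E[X²]=264.5.
E[X] = 0.3·12.6 + 0.23·8.8 + 0.47·11.5 = 11.209.
E[X²] = 0.3·177.25 + 0.23·154.88 + 0.47·264.5 = 213.112.
Var(X) = E[X²] − (E[X])² = 213.112 − 125.642 = 87.4707.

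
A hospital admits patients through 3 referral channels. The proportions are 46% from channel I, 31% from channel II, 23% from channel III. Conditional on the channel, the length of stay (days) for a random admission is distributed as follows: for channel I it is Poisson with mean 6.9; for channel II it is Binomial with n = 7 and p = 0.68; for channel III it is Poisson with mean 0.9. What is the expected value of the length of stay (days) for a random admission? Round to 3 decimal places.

Component means — I: 6.9; II: 4.76; III: 0.9.
E[X] = 0.46·6.9 + 0.31·4.76 + 0.23·0.9 = 4.8566.

4.857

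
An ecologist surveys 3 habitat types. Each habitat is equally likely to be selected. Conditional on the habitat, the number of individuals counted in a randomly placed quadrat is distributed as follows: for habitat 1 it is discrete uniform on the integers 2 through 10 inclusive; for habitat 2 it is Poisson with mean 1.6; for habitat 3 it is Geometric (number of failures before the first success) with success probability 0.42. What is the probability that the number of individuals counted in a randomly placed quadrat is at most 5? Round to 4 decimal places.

0.8001

Conditional on each habitat, P(X ≤ 5): 1: 0.444444; 2: 0.99396; 3: 0.961931.
By total probability, P(X ≤ 5) = 0.333333·0.444444 + 0.333333·0.99396 + 0.333333·0.961931 = 0.800112.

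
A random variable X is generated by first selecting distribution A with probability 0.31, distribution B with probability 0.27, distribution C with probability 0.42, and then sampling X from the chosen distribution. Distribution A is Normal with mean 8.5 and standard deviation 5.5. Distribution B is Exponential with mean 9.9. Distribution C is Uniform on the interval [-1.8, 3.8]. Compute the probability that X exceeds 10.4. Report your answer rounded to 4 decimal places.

0.2075

Conditional on each component, P(X > 10.4): A: 0.364876; B: 0.349761; C: 0.
By total probability, P(X > 10.4) = 0.31·0.364876 + 0.27·0.349761 + 0.42·0 = 0.207547.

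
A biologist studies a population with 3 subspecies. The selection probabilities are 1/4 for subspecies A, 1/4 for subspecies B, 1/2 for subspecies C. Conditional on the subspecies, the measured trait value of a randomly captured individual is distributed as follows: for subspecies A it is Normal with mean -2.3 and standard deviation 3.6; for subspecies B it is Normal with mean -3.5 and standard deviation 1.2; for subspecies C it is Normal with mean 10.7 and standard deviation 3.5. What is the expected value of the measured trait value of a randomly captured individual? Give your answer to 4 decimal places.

Component means — A: -2.3; B: -3.5; C: 10.7.
E[X] = 0.25·-2.3 + 0.25·-3.5 + 0.5·10.7 = 3.9.

3.9000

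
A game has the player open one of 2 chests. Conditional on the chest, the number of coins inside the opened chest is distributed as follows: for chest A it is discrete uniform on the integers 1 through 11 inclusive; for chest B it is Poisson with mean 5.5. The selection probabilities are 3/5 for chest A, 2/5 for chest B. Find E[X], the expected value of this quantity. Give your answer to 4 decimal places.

Component means — A: 6; B: 5.5.
E[X] = 0.6·6 + 0.4·5.5 = 5.8.

5.8000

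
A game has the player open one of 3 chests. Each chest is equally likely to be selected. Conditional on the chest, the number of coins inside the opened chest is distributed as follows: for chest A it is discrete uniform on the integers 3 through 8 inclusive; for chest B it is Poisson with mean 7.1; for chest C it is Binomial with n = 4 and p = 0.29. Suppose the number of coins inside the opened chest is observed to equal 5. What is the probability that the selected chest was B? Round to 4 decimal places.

0.4267

Likelihoods P(X=5 | ·): A: 0.166667; B: 0.124057; C: 0.
Posterior ∝ prior × likelihood. Numerator for B: 0.333333·0.124057 = 0.0413522.
Normalizing constant: 0.333333·0.166667 + 0.333333·0.124057 + 0.333333·0 = 0.0969077.
P(B | observation) = 0.0413522 / 0.0969077 = 0.426717.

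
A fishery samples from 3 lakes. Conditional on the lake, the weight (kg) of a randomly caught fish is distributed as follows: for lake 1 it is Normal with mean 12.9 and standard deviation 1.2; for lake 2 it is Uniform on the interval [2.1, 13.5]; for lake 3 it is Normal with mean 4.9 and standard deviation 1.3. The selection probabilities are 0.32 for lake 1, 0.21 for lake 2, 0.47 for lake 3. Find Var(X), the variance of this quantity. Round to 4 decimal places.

15.7329

Per component, 1: μ=12.9, E[X²]=167.85; 2: μ=7.8, E[X²]=71.67; 3: μ=4.9, E[X²]=25.7.
E[X] = 0.32·12.9 + 0.21·7.8 + 0.47·4.9 = 8.069.
E[X²] = 0.32·167.85 + 0.21·71.67 + 0.47·25.7 = 80.8417.
Var(X) = E[X²] − (E[X])² = 80.8417 − 65.1088 = 15.7329.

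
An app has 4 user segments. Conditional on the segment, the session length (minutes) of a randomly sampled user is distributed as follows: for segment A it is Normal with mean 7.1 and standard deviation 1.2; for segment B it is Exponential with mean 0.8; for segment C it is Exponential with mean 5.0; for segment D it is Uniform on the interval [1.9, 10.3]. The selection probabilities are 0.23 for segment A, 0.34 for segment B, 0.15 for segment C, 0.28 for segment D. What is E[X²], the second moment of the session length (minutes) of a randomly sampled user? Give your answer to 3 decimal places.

31.926

For each component E[X²] = Var + (mean)², giving A: 51.85; B: 1.28; C: 50; D: 43.09.
Overall E[X²] = 0.23·51.85 + 0.34·1.28 + 0.15·50 + 0.28·43.09 = 31.9259.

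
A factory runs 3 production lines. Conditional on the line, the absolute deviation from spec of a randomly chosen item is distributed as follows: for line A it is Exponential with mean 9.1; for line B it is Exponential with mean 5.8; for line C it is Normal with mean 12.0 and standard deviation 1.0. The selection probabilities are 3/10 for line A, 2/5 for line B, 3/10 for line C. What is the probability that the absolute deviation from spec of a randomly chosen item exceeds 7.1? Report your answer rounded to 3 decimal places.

0.555

Conditional on each line, P(X > 7.1): A: 0.458305; B: 0.294011; C: 1.
By total probability, P(X > 7.1) = 0.3·0.458305 + 0.4·0.294011 + 0.3·1 = 0.555096.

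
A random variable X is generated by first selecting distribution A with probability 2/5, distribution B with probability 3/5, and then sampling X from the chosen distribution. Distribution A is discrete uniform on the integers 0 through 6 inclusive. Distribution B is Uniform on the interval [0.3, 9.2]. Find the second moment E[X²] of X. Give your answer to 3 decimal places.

22.698

For each component E[X²] = Var + (mean)², giving A: 13; B: 29.1633.
Overall E[X²] = 0.4·13 + 0.6·29.1633 = 22.698.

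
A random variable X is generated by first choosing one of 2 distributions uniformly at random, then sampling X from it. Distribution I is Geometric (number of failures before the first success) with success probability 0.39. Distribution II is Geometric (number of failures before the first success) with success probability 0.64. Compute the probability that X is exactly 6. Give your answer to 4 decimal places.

0.0107

Conditional on each component, P(X = 6): I: 0.0200929; II: 0.00139314.
By total probability, P(X = 6) = 0.5·0.0200929 + 0.5·0.00139314 = 0.010743.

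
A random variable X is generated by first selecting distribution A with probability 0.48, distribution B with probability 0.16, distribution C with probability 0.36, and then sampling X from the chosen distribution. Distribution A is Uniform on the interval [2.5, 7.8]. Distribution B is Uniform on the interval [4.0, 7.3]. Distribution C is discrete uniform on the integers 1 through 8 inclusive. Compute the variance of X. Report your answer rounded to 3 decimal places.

3.327

Per component, A: μ=5.15, E[X²]=28.8633; B: μ=5.65, E[X²]=32.83; C: μ=4.5, E[X²]=25.5.
E[X] = 0.48·5.15 + 0.16·5.65 + 0.36·4.5 = 4.996.
E[X²] = 0.48·28.8633 + 0.16·32.83 + 0.36·25.5 = 28.2872.
Var(X) = E[X²] − (E[X])² = 28.2872 − 24.96 = 3.32718.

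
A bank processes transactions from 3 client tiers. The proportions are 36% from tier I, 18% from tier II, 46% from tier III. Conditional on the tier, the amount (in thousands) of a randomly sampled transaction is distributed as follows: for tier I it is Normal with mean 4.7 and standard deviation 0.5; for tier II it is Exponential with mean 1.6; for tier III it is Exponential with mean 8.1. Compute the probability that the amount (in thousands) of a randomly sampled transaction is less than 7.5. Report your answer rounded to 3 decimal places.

0.816

Conditional on each tier, P(X < 7.5): I: 1; II: 0.99079; III: 0.603836.
By total probability, P(X < 7.5) = 0.36·1 + 0.18·0.99079 + 0.46·0.603836 = 0.816107.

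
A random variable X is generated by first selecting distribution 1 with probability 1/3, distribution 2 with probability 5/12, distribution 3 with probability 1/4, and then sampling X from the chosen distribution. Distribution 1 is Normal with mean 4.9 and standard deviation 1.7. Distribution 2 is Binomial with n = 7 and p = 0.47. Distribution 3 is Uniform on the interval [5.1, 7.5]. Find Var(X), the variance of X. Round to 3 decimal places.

Per component, 1: μ=4.9, E[X²]=26.9; 2: μ=3.29, E[X²]=12.5678; 3: μ=6.3, E[X²]=40.17.
E[X] = 0.333333·4.9 + 0.416667·3.29 + 0.25·6.3 = 4.57917.
E[X²] = 0.333333·26.9 + 0.416667·12.5678 + 0.25·40.17 = 24.2458.
Var(X) = E[X²] − (E[X])² = 24.2458 − 20.9688 = 3.27698.

3.277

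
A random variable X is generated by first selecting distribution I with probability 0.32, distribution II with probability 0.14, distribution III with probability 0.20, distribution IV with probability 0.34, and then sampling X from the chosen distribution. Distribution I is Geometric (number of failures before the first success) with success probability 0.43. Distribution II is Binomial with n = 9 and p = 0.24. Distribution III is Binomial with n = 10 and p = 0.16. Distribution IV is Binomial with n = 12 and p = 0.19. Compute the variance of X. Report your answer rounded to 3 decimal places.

Per component, I: μ=1.32558, E[X²]=4.83991; II: μ=2.16, E[X²]=6.3072; III: μ=1.6, E[X²]=3.904; IV: μ=2.28, E[X²]=7.0452.
E[X] = 0.32·1.32558 + 0.14·2.16 + 0.2·1.6 + 0.34·2.28 = 1.82179.
E[X²] = 0.32·4.83991 + 0.14·6.3072 + 0.2·3.904 + 0.34·7.0452 = 5.60795.
Var(X) = E[X²] − (E[X])² = 5.60795 − 3.3189 = 2.28904.

2.289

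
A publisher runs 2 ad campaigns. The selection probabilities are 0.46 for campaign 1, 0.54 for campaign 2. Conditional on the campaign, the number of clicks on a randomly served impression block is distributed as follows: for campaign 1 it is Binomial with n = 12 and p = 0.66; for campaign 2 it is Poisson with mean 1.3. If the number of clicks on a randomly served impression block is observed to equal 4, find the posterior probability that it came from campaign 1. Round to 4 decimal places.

Likelihoods P(X=4 | ·): 1: 0.0167731; 2: 0.0324324.
Posterior ∝ prior × likelihood. Numerator for 1: 0.46·0.0167731 = 0.00771561.
Normalizing constant: 0.46·0.0167731 + 0.54·0.0324324 = 0.0252291.
P(1 | observation) = 0.00771561 / 0.0252291 = 0.305822.

0.3058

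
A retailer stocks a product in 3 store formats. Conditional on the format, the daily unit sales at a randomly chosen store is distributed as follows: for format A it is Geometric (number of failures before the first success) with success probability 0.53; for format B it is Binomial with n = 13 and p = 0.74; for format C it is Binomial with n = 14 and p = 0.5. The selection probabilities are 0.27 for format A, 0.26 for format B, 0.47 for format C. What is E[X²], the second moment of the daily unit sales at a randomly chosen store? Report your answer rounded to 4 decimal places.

50.0509

For each component E[X²] = Var + (mean)², giving A: 2.45959; B: 95.0456; C: 52.5.
Overall E[X²] = 0.27·2.45959 + 0.26·95.0456 + 0.47·52.5 = 50.0509.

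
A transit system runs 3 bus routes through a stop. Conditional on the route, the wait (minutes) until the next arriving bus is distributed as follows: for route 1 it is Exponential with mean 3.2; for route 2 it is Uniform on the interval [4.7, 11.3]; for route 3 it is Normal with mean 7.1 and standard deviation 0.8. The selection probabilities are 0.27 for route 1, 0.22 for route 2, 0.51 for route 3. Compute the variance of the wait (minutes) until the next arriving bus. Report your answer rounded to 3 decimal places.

Per component, 1: μ=3.2, E[X²]=20.48; 2: μ=8, E[X²]=67.63; 3: μ=7.1, E[X²]=51.05.
E[X] = 0.27·3.2 + 0.22·8 + 0.51·7.1 = 6.245.
E[X²] = 0.27·20.48 + 0.22·67.63 + 0.51·51.05 = 46.4437.
Var(X) = E[X²] − (E[X])² = 46.4437 − 39 = 7.44367.

7.444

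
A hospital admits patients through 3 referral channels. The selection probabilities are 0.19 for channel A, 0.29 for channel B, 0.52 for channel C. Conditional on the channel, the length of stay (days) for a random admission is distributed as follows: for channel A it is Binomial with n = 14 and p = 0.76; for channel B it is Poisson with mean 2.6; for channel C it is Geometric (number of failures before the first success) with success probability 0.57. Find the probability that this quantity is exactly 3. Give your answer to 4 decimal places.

Conditional on each channel, P(X = 3): A: 2.43145e-05; B: 0.217572; C: 0.045319.
By total probability, P(X = 3) = 0.19·2.43145e-05 + 0.29·0.217572 + 0.52·0.045319 = 0.0866664.

0.0867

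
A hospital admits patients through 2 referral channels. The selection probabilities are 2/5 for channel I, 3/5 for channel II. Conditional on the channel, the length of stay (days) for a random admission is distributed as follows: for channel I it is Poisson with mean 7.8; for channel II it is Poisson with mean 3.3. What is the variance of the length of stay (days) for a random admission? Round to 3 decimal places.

Per component, I: μ=7.8, E[X²]=68.64; II: μ=3.3, E[X²]=14.19.
E[X] = 0.4·7.8 + 0.6·3.3 = 5.1.
E[X²] = 0.4·68.64 + 0.6·14.19 = 35.97.
Var(X) = E[X²] − (E[X])² = 35.97 − 26.01 = 9.96.

9.960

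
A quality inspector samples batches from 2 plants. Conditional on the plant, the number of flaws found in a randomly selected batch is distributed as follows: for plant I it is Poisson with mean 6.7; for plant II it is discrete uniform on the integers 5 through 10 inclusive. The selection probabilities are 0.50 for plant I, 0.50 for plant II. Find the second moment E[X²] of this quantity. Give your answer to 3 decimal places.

For each component E[X²] = Var + (mean)², giving I: 51.59; II: 59.1667.
Overall E[X²] = 0.5·51.59 + 0.5·59.1667 = 55.3783.

55.378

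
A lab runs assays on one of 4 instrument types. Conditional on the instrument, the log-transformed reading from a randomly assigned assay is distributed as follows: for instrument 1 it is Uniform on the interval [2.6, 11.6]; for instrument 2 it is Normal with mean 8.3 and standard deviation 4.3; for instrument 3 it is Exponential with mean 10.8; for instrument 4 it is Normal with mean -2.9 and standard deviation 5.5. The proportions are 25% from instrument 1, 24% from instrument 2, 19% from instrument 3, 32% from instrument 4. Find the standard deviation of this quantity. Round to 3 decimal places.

Per component, 1: μ=7.1, E[X²]=57.16; 2: μ=8.3, E[X²]=87.38; 3: μ=10.8, E[X²]=233.28; 4: μ=-2.9, E[X²]=38.66.
E[X] = 0.25·7.1 + 0.24·8.3 + 0.19·10.8 + 0.32·-2.9 = 4.891.
E[X²] = 0.25·57.16 + 0.24·87.38 + 0.19·233.28 + 0.32·38.66 = 91.9556.
Var(X) = E[X²] − (E[X])² = 91.9556 − 23.9219 = 68.0337.
SD(X) = √68.0337 = 8.24826.

8.248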